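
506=506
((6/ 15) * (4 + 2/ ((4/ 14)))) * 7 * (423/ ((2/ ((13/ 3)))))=141141/ 5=28228.20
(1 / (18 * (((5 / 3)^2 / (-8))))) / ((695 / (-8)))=32 / 17375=0.00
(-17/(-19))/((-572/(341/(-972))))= 527/960336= 0.00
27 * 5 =135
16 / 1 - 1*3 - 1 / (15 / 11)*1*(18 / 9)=173 / 15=11.53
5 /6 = 0.83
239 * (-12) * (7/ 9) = -6692/ 3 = -2230.67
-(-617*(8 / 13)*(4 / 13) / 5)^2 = -545.96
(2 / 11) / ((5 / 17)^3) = 9826 / 1375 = 7.15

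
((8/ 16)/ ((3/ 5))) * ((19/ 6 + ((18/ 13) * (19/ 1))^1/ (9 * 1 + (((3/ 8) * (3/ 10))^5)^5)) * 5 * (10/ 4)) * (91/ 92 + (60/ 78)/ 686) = 9112220516355852251193934824456284244335771736621136280375/ 145061052180194503396299342305632992264743593748337504288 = 62.82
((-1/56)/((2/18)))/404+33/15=248819/113120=2.20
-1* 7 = -7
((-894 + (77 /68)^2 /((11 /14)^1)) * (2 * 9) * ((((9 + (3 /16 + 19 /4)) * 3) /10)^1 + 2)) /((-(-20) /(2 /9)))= -408092059 /369920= -1103.19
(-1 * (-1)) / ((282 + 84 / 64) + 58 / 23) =0.00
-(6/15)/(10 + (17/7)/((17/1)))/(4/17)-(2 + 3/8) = -7221/2840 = -2.54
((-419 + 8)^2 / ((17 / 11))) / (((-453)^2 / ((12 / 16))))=619377 / 1550468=0.40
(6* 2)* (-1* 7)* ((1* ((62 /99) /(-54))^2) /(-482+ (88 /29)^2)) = 11314814 /473492063187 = 0.00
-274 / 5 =-54.80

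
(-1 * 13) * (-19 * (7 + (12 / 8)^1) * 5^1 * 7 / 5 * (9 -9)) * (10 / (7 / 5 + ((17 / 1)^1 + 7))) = 0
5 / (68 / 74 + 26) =0.19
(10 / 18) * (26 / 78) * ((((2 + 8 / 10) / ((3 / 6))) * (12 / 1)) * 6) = 224 / 3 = 74.67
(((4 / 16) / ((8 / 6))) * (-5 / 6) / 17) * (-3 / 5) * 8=3 / 68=0.04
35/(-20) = -7/4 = -1.75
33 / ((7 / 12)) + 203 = 1817 / 7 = 259.57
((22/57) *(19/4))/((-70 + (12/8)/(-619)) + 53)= -0.11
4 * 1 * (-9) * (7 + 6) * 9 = -4212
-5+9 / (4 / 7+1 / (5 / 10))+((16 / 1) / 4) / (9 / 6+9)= -47 / 42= -1.12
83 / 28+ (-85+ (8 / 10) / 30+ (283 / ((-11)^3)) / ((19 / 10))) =-4361189291 / 53106900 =-82.12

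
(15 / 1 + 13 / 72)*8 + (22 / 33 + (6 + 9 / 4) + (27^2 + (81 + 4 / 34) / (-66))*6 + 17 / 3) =30311863 / 6732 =4502.65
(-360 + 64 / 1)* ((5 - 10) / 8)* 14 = 2590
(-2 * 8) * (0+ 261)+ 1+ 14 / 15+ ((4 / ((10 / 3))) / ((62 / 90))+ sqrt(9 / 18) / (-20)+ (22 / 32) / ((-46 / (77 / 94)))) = -134226416959 / 32170560-sqrt(2) / 40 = -4172.37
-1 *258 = -258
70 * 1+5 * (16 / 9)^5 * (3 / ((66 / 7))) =63817810 / 649539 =98.25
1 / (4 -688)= -1 / 684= -0.00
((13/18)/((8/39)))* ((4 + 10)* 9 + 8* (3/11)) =39715/88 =451.31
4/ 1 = 4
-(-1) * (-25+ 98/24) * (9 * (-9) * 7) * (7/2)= 332073/8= 41509.12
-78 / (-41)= 78 / 41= 1.90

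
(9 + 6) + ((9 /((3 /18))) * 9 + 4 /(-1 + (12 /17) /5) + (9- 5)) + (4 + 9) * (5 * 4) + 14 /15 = 833597 /1095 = 761.28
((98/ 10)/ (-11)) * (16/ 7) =-2.04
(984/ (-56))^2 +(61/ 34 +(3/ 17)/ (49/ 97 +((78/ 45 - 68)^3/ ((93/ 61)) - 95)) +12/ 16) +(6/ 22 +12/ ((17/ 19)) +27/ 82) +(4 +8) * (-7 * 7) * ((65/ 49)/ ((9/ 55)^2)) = -3397414685096603249430575/ 117948109177812216996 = -28804.32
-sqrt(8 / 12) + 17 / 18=17 / 18 - sqrt(6) / 3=0.13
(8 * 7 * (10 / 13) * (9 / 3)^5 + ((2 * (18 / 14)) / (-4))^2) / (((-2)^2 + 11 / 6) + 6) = 80018199 / 90454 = 884.63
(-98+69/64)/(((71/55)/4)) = -341165/1136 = -300.32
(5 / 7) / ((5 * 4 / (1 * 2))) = 1 / 14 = 0.07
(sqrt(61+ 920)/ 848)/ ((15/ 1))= sqrt(109)/ 4240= 0.00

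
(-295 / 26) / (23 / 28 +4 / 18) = -37170 / 3419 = -10.87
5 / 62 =0.08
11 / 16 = 0.69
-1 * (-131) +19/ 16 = 2115/ 16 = 132.19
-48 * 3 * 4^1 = -576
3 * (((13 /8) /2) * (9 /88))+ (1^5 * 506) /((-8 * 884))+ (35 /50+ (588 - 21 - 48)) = 808846583 /1555840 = 519.88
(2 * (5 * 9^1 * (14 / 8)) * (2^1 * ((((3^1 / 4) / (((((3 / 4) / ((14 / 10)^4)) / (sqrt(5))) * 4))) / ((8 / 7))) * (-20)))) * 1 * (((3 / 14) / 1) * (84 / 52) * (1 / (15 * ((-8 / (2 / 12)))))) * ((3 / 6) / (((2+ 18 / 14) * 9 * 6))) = 823543 * sqrt(5) / 114816000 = 0.02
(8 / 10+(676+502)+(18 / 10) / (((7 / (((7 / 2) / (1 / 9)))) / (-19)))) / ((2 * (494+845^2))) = 10249 / 14290380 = 0.00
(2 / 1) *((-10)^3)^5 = -2000000000000000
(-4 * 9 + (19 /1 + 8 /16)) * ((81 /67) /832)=-2673 /111488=-0.02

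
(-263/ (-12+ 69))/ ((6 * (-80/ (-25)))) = -1315/ 5472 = -0.24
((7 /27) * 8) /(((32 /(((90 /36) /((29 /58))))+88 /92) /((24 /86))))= 12880 /163701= 0.08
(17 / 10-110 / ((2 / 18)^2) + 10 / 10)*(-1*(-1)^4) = 89073 / 10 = 8907.30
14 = 14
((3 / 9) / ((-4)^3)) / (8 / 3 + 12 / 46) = -23 / 12928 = -0.00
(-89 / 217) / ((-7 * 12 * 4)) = 89 / 72912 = 0.00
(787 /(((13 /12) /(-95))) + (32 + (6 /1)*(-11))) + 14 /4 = -1795153 /26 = -69044.35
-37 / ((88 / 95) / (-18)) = 31635 / 44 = 718.98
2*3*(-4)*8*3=-576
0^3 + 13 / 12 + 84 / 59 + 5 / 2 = 3545 / 708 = 5.01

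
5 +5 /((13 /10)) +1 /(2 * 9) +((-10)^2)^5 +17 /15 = 11700000011741 /1170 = 10000000010.04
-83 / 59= -1.41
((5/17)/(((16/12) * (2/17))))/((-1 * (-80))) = 3/128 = 0.02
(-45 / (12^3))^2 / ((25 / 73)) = 73 / 36864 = 0.00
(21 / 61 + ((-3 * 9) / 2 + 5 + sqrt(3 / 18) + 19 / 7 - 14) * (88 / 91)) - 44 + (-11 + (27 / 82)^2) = -19250900871 / 261274468 + 44 * sqrt(6) / 273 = -73.29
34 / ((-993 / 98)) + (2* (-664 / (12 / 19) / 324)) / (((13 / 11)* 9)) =-3.97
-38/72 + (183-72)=3977/36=110.47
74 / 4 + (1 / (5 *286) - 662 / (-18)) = 355717 / 6435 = 55.28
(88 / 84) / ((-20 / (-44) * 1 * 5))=242 / 525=0.46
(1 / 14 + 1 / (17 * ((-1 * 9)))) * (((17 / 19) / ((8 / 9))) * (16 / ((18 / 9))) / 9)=139 / 2394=0.06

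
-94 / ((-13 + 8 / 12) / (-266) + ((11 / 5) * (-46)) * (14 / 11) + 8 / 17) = 135660 / 185137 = 0.73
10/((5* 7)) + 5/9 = 0.84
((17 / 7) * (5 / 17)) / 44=5 / 308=0.02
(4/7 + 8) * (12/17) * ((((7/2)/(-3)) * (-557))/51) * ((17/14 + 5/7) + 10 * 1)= 1860380/2023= 919.61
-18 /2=-9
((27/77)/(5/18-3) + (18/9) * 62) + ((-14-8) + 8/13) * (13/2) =-57081/3773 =-15.13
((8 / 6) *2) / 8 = 1 / 3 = 0.33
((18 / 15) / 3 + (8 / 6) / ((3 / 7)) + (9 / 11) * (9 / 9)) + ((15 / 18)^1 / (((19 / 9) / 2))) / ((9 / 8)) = 5.03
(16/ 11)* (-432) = -6912/ 11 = -628.36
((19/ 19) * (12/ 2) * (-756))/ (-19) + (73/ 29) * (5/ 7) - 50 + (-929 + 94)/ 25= 3030346/ 19285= 157.13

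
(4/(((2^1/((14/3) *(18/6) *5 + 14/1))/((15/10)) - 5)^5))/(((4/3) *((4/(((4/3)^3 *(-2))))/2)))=220541454/95388992557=0.00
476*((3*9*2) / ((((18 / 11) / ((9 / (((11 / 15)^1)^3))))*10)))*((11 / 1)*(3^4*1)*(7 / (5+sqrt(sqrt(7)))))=2459390850 / (11*(7^(1 / 4)+5))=33740044.24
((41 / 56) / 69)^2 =1681 / 14930496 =0.00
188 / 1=188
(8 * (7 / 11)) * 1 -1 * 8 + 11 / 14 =-327 / 154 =-2.12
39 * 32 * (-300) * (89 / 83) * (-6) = 199929600 / 83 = 2408790.36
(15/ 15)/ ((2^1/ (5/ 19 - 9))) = -83/ 19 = -4.37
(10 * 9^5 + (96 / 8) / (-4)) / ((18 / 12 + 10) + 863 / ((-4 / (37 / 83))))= -65347228 / 9371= -6973.35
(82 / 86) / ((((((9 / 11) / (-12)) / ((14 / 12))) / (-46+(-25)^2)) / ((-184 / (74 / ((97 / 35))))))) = 1553543464 / 23865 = 65097.15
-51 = -51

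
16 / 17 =0.94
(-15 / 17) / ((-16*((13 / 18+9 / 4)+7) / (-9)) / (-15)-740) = 18225 / 15309112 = 0.00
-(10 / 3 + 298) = -904 / 3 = -301.33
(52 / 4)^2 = 169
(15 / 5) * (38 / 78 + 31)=1228 / 13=94.46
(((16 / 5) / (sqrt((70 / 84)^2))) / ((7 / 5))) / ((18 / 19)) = 304 / 105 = 2.90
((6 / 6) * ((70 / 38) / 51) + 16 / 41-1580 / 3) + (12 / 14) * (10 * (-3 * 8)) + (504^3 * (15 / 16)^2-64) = 31292248021091 / 278103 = 112520354.05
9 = 9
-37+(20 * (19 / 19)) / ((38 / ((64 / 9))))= -33.26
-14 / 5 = -2.80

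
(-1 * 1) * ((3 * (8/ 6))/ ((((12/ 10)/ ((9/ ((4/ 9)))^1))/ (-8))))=540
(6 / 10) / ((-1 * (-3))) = 1 / 5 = 0.20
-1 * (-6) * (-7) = -42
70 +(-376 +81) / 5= 11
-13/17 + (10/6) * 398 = 33791/51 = 662.57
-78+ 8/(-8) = -79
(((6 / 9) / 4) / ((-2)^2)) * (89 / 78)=89 / 1872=0.05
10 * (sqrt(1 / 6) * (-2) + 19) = 190 - 10 * sqrt(6) / 3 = 181.84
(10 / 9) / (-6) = -5 / 27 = -0.19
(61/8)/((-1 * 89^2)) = -61/63368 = -0.00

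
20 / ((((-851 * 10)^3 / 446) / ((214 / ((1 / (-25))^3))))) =29826250 / 616295051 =0.05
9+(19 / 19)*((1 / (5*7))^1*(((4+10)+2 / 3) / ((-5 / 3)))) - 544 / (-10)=11051 / 175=63.15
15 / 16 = 0.94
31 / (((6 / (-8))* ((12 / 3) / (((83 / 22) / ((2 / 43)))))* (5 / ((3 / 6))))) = -110639 / 1320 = -83.82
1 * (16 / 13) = 16 / 13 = 1.23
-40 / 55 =-8 / 11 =-0.73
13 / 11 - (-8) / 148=1.24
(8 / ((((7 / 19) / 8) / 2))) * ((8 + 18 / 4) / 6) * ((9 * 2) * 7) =91200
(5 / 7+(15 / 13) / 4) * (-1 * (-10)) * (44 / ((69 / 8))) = 321200 / 6279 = 51.15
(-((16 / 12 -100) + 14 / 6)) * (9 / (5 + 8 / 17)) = 4913 / 31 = 158.48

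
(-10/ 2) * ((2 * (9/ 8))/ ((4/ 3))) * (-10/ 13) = 675/ 104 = 6.49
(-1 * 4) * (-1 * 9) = 36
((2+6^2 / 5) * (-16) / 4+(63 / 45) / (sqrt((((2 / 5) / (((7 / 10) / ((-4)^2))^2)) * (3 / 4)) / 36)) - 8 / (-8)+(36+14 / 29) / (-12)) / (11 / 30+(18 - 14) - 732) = 33791 / 633041 - 147 * sqrt(30) / 873160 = 0.05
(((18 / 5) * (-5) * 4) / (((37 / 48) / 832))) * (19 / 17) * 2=-109264896 / 629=-173712.08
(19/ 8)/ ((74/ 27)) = 513/ 592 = 0.87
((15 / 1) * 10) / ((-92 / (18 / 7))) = -675 / 161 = -4.19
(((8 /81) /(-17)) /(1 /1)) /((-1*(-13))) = -8 /17901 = -0.00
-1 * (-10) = 10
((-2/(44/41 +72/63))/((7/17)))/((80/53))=-697/480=-1.45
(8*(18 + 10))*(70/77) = 2240/11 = 203.64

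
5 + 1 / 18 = 91 / 18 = 5.06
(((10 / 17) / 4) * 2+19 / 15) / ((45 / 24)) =3184 / 3825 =0.83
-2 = -2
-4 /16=-1 /4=-0.25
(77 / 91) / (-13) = -11 / 169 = -0.07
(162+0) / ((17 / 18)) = 2916 / 17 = 171.53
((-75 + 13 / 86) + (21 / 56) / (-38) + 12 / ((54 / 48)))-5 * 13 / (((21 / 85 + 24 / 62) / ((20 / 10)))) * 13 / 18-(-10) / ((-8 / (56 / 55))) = -461730436477 / 2162487888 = -213.52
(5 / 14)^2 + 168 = 32953 / 196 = 168.13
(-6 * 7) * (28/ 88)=-147/ 11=-13.36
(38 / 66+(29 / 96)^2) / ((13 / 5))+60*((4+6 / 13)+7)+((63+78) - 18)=1068739759 / 1317888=810.95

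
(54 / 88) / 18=3 / 88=0.03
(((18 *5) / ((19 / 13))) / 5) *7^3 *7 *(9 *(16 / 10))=40452048 / 95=425811.03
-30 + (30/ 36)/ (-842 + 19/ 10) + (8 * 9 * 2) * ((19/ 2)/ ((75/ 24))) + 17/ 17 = 257548832/ 630075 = 408.76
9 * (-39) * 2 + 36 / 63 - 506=-8452 / 7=-1207.43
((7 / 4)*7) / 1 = 49 / 4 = 12.25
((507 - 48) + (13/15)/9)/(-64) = -30989/4320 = -7.17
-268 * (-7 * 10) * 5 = 93800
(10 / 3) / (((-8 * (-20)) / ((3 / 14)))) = 1 / 224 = 0.00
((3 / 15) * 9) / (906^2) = 0.00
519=519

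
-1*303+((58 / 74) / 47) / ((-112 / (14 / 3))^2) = -303504163 / 1001664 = -303.00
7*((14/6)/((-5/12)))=-39.20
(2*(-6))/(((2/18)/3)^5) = -172186884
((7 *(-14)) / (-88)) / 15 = 49 / 660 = 0.07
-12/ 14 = -6/ 7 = -0.86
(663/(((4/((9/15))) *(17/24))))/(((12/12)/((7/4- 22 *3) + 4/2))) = -87399/10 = -8739.90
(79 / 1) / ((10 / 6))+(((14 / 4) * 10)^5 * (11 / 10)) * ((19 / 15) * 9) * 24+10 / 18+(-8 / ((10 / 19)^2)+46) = 3556571302142 / 225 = 15806983565.08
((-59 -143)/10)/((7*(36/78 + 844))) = -1313/384230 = -0.00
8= 8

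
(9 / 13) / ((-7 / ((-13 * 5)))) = 45 / 7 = 6.43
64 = 64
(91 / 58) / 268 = 91 / 15544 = 0.01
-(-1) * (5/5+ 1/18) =19/18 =1.06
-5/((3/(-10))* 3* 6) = 25/27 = 0.93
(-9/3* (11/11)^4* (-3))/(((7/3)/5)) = 135/7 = 19.29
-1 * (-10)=10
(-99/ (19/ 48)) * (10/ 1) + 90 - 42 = -46608/ 19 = -2453.05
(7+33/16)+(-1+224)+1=3729/16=233.06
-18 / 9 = -2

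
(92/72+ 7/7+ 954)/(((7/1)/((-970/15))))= -238523/27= -8834.19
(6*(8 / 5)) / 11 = 48 / 55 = 0.87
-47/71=-0.66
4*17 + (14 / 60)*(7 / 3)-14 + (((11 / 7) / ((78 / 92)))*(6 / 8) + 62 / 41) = 9645022 / 167895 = 57.45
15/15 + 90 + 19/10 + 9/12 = 1873/20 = 93.65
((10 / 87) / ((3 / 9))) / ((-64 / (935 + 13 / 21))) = -3070 / 609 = -5.04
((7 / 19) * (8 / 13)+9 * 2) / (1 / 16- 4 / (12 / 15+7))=-216096 / 5339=-40.47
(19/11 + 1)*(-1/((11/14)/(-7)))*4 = 97.19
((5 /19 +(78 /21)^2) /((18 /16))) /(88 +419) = 34904 /1416051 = 0.02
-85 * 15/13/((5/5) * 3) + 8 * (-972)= -101513/13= -7808.69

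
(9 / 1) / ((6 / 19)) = 57 / 2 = 28.50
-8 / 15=-0.53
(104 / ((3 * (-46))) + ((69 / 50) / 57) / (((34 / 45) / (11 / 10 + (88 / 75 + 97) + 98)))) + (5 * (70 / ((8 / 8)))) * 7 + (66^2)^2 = 422944668468751 / 22287000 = 18977191.57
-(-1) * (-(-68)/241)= 68/241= 0.28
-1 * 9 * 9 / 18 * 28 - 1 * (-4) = -122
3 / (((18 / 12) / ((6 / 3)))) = 4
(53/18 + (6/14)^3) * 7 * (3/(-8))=-18665/2352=-7.94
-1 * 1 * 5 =-5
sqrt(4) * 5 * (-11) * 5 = -550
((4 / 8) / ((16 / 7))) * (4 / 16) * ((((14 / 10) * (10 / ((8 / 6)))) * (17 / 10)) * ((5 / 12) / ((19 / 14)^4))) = 2000033 / 16681088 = 0.12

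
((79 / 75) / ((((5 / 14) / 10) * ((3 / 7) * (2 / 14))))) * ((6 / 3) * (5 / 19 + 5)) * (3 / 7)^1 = 123872 / 57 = 2173.19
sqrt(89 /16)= sqrt(89) /4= 2.36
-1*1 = -1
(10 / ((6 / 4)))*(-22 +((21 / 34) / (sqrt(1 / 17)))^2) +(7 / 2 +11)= -9071 / 102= -88.93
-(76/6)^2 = -1444/9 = -160.44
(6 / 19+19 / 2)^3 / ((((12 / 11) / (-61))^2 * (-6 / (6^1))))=-23365309373197 / 7901568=-2957047.18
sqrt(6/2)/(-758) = -sqrt(3)/758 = -0.00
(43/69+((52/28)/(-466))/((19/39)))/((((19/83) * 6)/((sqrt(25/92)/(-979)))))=-1091479465 * sqrt(23)/21954928304232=-0.00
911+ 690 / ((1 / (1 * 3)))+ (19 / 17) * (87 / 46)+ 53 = 2374241 / 782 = 3036.11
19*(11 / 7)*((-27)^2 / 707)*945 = 20568735 / 707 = 29092.98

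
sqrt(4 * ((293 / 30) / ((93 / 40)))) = 4 * sqrt(9083) / 93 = 4.10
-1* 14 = -14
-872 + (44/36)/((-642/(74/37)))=-2519219/2889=-872.00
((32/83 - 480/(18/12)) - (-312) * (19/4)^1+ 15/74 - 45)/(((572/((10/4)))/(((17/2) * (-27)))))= -15753400965/14052896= -1121.01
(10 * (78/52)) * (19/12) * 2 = 95/2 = 47.50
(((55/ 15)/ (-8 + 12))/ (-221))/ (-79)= 11/ 209508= 0.00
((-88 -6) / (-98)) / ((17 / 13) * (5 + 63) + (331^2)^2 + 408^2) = 611 / 7646407397489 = 0.00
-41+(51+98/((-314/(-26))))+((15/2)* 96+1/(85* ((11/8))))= 738.12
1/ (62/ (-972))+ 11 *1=-145/ 31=-4.68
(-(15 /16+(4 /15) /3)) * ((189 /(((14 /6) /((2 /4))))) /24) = -2217 /1280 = -1.73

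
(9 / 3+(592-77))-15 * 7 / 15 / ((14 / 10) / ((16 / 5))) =502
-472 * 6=-2832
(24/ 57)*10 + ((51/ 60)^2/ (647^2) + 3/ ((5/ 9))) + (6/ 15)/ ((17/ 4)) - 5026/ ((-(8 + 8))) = 17514094136457/ 54084282800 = 323.83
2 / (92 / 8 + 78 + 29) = 4 / 237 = 0.02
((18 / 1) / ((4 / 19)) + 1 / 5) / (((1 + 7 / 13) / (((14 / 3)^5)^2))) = 402823263885952 / 1476225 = 272873893.81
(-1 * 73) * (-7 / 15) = 511 / 15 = 34.07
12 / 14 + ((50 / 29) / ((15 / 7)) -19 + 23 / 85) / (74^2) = 121021121 / 141732570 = 0.85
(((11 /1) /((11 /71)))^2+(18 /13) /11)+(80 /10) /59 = 5041.26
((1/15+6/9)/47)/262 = 11/184710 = 0.00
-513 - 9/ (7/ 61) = -4140/ 7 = -591.43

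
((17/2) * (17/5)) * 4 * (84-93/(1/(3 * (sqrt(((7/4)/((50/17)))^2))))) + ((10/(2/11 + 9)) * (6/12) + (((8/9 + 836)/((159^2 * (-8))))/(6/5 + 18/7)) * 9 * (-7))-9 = -799487650758419/84261573000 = -9488.16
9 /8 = 1.12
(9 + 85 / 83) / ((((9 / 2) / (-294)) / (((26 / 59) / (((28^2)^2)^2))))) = -0.00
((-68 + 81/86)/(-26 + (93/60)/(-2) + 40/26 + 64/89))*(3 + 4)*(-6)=-5604831960/48790681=-114.88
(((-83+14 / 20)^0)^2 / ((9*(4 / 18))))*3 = 3 / 2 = 1.50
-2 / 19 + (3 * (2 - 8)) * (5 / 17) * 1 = -1744 / 323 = -5.40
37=37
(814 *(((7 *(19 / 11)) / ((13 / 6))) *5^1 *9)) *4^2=42517440 / 13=3270572.31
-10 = -10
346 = 346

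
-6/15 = -2/5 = -0.40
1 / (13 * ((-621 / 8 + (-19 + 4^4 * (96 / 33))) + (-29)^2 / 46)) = 2024 / 17533919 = 0.00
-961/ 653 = -1.47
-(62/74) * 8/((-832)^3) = 31/2663677952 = 0.00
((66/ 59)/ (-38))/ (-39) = 11/ 14573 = 0.00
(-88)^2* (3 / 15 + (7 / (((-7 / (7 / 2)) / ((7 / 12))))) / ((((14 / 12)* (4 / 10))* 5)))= -5227.20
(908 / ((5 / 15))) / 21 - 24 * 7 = -268 / 7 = -38.29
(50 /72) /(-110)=-5 /792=-0.01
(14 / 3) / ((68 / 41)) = 287 / 102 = 2.81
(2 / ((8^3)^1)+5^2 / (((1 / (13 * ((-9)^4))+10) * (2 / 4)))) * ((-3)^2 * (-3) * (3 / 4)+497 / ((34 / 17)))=997546841203 / 873401344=1142.14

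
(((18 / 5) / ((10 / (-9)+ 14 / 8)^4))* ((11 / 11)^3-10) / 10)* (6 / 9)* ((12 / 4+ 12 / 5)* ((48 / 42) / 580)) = -4897760256 / 35504826875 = -0.14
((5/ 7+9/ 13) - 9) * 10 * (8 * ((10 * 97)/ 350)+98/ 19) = -2075.23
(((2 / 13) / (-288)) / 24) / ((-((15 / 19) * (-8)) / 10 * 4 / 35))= -665 / 2156544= -0.00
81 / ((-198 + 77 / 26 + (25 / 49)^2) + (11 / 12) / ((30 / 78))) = -151695180 / 360313171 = -0.42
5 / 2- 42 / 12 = -1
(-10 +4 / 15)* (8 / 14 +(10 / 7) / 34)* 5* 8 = -238.83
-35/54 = -0.65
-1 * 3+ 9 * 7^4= 21606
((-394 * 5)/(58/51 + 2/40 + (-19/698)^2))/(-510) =239947970/73796533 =3.25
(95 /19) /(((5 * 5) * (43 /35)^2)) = 245 /1849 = 0.13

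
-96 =-96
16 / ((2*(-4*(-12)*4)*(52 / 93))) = 31 / 416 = 0.07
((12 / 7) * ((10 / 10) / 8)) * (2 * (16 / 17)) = 48 / 119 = 0.40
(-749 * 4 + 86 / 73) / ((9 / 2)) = -145748 / 219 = -665.52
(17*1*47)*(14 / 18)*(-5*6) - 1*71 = -56143 / 3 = -18714.33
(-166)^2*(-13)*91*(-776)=25296628448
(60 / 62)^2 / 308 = 225 / 73997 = 0.00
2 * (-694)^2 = 963272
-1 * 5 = -5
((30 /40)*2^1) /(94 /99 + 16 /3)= 297 /1244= 0.24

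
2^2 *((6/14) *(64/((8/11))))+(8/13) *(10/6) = 41464/273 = 151.88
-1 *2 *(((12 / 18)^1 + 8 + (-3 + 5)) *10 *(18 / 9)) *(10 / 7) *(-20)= 256000 / 21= 12190.48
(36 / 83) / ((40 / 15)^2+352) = 0.00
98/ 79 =1.24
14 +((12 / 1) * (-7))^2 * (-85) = -599746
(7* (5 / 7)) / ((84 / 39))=65 / 28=2.32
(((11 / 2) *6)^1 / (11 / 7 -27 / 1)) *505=-116655 / 178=-655.37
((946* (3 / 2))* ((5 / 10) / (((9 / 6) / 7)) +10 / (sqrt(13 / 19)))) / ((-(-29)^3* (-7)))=-14190* sqrt(247) / 2219399 -473 / 24389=-0.12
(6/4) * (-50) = -75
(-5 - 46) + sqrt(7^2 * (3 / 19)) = -51 + 7 * sqrt(57) / 19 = -48.22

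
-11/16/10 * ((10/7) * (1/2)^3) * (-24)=33/112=0.29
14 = 14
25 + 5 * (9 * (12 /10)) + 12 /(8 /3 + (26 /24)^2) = 45415 /553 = 82.12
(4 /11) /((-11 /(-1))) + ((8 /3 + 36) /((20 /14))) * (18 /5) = 294856 /3025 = 97.47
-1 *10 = -10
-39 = -39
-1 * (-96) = 96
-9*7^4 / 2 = -21609 / 2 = -10804.50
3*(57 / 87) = 57 / 29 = 1.97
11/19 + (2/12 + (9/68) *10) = 2005/969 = 2.07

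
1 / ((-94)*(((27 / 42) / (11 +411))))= -2954 / 423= -6.98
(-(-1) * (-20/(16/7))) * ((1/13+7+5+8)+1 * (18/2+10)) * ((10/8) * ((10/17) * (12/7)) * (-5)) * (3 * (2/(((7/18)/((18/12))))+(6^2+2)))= 457200000/1547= 295539.75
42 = 42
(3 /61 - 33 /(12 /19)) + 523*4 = 497711 /244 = 2039.80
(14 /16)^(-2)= 64 /49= 1.31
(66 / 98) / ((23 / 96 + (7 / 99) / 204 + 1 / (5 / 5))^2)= 861439214592 / 1966532233561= 0.44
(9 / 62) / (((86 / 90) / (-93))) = -1215 / 86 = -14.13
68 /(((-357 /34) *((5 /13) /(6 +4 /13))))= -11152 /105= -106.21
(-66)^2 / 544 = 8.01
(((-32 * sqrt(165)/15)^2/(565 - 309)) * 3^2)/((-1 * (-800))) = 33/1000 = 0.03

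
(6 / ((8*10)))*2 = 3 / 20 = 0.15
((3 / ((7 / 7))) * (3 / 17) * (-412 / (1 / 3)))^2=123743376 / 289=428177.77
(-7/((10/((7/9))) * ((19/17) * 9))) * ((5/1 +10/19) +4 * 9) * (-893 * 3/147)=210137/5130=40.96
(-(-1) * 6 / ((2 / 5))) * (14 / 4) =105 / 2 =52.50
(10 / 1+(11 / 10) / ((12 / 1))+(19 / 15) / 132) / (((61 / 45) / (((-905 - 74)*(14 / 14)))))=-3560089 / 488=-7295.26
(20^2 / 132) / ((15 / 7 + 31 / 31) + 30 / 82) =28700 / 33231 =0.86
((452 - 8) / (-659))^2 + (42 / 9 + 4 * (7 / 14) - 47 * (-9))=560379617 / 1302843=430.12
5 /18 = 0.28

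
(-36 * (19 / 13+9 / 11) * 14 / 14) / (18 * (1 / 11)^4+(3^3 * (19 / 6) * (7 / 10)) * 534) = -17356240 / 6758915423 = -0.00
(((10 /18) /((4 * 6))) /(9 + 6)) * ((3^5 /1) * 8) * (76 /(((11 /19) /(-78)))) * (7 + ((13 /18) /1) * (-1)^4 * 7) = -4073524 /11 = -370320.36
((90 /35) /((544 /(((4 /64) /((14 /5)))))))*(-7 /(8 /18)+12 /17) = -46035 /29001728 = -0.00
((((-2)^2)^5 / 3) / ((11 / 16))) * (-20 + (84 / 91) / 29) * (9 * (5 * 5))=-9250406400 / 4147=-2230626.09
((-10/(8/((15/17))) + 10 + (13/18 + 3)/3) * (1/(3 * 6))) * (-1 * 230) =-2140495/16524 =-129.54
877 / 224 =3.92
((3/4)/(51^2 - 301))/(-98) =-3/901600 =-0.00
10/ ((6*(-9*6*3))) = -5/ 486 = -0.01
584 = 584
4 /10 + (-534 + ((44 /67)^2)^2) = -53744450348 /100755605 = -533.41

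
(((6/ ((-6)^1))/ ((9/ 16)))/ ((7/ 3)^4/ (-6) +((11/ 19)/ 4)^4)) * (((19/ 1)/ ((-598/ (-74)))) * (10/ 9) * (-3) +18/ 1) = 43794661883904/ 11974272622975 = 3.66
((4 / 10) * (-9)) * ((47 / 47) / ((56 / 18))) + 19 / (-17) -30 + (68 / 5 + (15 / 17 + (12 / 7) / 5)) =-4153 / 238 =-17.45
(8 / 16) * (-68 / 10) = -17 / 5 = -3.40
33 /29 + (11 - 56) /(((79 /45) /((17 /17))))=-24.49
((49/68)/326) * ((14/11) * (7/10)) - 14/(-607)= 18526767/740078680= 0.03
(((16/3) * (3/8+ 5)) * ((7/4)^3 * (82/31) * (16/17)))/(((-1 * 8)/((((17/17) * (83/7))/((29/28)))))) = -50190847/91698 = -547.35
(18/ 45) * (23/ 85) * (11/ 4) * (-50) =-14.88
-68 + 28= -40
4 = 4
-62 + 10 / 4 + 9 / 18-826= -885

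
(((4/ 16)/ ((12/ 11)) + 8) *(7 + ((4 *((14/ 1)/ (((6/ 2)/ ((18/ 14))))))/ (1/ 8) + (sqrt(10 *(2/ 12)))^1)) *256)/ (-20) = -62884/ 3 - 316 *sqrt(15)/ 9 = -21097.32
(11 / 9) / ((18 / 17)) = 187 / 162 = 1.15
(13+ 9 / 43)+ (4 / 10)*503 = 46098 / 215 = 214.41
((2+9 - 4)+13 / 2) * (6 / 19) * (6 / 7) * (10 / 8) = 1215 / 266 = 4.57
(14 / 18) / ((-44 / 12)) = -7 / 33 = -0.21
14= 14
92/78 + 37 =38.18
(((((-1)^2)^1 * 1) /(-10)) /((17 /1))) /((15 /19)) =-19 /2550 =-0.01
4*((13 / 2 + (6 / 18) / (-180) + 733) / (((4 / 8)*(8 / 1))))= 399329 / 540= 739.50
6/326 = 3/163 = 0.02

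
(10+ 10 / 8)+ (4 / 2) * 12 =141 / 4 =35.25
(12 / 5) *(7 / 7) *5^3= 300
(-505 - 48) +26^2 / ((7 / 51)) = 30605 / 7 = 4372.14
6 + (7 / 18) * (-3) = 29 / 6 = 4.83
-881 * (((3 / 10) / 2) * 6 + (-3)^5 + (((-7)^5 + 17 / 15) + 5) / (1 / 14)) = 6223055387 / 30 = 207435179.57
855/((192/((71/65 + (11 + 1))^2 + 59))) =13872033/13520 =1026.04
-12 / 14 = -6 / 7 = -0.86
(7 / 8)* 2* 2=7 / 2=3.50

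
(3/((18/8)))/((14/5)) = 10/21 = 0.48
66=66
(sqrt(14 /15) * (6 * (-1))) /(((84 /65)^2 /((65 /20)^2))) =-142805 * sqrt(210) /56448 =-36.66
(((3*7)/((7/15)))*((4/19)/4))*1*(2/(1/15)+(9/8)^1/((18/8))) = 2745/38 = 72.24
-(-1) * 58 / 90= 29 / 45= 0.64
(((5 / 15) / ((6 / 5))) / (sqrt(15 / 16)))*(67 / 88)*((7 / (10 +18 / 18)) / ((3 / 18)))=469*sqrt(15) / 2178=0.83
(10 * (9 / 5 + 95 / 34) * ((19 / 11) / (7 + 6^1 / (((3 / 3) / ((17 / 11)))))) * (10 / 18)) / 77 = 6745 / 191709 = 0.04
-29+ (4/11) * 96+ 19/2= 339/22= 15.41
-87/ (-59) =1.47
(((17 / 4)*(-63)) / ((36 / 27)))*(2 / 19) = -3213 / 152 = -21.14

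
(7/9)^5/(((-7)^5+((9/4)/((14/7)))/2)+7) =-268912/15871839759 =-0.00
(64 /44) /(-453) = -0.00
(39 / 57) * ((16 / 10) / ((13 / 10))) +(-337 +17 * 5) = -4772 / 19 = -251.16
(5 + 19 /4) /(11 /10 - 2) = -65 /6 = -10.83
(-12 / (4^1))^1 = -3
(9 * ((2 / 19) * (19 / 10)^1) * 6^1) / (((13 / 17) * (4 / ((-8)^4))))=940032 / 65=14462.03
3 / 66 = 1 / 22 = 0.05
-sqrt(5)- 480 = -482.24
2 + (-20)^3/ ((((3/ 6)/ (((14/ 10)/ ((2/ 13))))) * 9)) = -145582/ 9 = -16175.78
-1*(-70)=70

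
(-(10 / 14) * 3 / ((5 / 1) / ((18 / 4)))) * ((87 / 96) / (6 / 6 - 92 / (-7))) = -0.12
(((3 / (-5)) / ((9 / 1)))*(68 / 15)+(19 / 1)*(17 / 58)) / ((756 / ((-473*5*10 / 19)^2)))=384427947475 / 35615538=10793.83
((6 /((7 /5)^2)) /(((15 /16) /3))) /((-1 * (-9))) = 160 /147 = 1.09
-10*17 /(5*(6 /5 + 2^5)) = -85 /83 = -1.02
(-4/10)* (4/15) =-8/75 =-0.11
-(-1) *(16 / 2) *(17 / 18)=68 / 9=7.56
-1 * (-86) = 86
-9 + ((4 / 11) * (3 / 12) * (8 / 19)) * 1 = -1873 / 209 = -8.96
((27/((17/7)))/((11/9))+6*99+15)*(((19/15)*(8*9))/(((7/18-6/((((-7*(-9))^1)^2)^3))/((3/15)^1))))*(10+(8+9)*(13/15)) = 271685997134732371968/378904001719375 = 717031.22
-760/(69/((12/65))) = -608/299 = -2.03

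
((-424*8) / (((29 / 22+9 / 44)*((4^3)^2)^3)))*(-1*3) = 1749 / 17985175552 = 0.00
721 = 721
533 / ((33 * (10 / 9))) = 1599 / 110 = 14.54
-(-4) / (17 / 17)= 4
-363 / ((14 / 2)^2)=-363 / 49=-7.41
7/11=0.64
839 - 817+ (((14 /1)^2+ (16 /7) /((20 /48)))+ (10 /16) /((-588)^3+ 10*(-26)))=12721558877457 /56923364960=223.49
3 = 3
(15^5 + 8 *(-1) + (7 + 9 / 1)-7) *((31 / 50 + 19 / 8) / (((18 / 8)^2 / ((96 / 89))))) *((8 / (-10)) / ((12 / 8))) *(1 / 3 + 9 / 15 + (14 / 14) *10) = -38194207096832 / 13516875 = -2825668.44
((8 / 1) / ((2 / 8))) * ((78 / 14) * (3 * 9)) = 4813.71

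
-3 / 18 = -1 / 6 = -0.17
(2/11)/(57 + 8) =2/715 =0.00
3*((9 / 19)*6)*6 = 972 / 19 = 51.16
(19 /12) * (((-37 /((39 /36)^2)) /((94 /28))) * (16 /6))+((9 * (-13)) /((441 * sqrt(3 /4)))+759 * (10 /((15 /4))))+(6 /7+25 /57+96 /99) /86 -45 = 5814475889111 /2998117122 -26 * sqrt(3) /147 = 1939.07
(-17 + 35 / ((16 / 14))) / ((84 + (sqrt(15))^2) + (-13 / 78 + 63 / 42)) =327 / 2408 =0.14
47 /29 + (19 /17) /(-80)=63369 /39440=1.61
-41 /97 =-0.42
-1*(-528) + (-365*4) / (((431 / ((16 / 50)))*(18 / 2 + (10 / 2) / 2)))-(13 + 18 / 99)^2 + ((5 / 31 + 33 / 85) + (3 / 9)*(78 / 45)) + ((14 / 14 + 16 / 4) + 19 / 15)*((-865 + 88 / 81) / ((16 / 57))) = -38773354428293459 / 2048076158040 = -18931.60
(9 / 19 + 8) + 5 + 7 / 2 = 645 / 38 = 16.97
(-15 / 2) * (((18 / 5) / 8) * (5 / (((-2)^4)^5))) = -135 / 8388608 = -0.00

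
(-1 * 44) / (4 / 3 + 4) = -33 / 4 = -8.25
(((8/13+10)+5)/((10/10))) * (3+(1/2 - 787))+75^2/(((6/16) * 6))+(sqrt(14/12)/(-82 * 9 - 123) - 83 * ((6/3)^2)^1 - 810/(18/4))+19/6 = -399496/39 - sqrt(42)/5166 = -10243.49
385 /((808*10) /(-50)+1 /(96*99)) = -18295200 /7679227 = -2.38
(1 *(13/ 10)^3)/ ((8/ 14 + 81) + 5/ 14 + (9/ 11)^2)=1860859/ 69960500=0.03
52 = 52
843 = 843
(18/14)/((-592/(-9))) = 81/4144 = 0.02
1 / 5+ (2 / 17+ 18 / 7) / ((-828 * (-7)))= 172831 / 862155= 0.20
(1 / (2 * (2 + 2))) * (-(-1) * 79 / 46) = 79 / 368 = 0.21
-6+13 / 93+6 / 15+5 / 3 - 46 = -7718 / 155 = -49.79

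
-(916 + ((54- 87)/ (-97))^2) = -8619733/ 9409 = -916.12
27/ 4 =6.75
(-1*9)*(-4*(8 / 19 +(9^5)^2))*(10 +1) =26234565836292 / 19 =1380766622962.74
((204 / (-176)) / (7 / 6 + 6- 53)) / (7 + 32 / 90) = 1377 / 400510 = 0.00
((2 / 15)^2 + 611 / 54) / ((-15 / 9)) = -15299 / 2250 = -6.80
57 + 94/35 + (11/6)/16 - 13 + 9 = 187489/3360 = 55.80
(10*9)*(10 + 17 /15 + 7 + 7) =2262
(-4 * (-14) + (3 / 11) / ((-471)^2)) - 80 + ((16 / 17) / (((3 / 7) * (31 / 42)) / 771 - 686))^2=-15157615711483440022502399 / 631567403197309723171137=-24.00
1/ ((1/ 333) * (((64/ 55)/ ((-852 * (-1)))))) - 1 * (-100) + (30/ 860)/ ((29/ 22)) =4866661193/ 19952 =243918.46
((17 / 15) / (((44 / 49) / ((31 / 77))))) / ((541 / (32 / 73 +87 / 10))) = 24609319 / 2867191800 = 0.01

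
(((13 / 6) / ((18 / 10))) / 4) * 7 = 455 / 216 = 2.11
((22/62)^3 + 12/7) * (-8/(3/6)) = -28.14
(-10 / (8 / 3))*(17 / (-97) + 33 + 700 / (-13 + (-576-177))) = -8891415 / 74302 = -119.67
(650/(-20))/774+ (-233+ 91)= -219881/1548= -142.04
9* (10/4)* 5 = 225/2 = 112.50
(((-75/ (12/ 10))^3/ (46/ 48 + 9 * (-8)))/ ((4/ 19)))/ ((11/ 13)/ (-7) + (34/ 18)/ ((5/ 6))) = 30392578125/ 3995156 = 7607.36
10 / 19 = 0.53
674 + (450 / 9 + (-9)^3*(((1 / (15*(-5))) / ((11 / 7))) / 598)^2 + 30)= 20391027081031 / 27043802500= 754.00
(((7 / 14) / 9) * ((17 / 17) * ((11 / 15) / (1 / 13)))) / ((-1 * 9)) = -143 / 2430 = -0.06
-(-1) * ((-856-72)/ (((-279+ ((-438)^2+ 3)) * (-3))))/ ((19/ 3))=58/ 227487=0.00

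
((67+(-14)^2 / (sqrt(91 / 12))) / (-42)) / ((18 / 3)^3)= -sqrt(273) / 2106 - 67 / 9072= -0.02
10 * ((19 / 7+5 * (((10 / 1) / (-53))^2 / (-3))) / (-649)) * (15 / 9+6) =-36020990 / 114851583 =-0.31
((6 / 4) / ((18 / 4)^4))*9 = 8 / 243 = 0.03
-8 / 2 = -4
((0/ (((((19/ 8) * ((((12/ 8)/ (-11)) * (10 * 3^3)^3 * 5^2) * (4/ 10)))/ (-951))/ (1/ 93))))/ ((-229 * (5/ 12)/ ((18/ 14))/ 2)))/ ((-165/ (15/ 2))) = 0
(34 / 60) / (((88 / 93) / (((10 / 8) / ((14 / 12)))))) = 1581 / 2464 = 0.64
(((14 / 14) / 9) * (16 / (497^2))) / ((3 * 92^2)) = 1 / 3528029547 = 0.00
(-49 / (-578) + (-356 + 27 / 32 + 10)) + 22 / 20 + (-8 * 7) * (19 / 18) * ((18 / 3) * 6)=-114303961 / 46240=-2471.97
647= 647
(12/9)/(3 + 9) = 1/9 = 0.11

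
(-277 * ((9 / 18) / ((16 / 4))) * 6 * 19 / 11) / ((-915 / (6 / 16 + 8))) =352621 / 107360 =3.28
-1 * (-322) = 322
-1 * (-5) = 5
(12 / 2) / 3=2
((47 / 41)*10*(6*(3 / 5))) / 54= 94 / 123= 0.76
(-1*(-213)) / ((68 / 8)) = 426 / 17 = 25.06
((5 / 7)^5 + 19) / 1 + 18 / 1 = 624984 / 16807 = 37.19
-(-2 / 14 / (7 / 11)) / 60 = 11 / 2940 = 0.00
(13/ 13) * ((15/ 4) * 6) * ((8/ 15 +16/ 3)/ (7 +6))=132/ 13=10.15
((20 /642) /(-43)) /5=-2 /13803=-0.00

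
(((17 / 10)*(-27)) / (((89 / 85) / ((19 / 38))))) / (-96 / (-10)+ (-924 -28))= 39015 / 1677472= 0.02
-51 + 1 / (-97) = -4948 / 97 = -51.01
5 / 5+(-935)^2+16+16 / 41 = 35843938 / 41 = 874242.39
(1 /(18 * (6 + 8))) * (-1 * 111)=-37 /84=-0.44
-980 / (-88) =245 / 22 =11.14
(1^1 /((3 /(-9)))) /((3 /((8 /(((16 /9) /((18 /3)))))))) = -27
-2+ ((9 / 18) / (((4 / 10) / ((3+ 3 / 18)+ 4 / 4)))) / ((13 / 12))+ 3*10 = 853 / 26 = 32.81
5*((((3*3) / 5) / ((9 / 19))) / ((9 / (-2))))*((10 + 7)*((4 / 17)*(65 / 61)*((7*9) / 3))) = -69160 / 183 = -377.92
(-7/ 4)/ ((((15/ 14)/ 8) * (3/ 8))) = -1568/ 45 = -34.84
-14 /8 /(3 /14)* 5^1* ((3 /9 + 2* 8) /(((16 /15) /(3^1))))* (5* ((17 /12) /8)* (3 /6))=-5102125 /6144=-830.42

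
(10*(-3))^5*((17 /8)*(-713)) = 36817537500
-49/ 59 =-0.83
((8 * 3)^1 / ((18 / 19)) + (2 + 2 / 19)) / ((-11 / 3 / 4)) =-29.93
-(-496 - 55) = 551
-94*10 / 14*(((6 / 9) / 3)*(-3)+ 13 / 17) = -2350 / 357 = -6.58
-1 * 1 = -1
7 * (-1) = -7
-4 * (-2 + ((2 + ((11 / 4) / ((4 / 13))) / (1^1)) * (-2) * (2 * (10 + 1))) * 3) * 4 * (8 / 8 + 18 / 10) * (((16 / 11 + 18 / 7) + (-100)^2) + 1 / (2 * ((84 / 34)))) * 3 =106915028362 / 55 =1943909606.58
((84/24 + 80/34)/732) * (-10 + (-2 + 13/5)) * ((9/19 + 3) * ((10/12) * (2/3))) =-102883/709308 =-0.15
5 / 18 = 0.28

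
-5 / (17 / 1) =-0.29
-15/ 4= -3.75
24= 24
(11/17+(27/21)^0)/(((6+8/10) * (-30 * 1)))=-7/867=-0.01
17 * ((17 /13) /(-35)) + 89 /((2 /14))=283176 /455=622.36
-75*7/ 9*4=-700/ 3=-233.33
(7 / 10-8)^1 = -73 / 10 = -7.30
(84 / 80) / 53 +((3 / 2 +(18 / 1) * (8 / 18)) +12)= 21.52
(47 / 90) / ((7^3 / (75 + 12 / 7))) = 8413 / 72030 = 0.12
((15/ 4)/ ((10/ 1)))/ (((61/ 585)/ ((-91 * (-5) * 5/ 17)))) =481.27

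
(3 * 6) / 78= 3 / 13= 0.23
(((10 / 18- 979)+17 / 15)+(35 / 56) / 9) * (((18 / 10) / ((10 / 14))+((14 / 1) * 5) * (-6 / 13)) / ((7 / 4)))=54061009 / 3250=16634.16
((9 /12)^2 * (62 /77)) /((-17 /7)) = -279 /1496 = -0.19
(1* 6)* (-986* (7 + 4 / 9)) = -132124 / 3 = -44041.33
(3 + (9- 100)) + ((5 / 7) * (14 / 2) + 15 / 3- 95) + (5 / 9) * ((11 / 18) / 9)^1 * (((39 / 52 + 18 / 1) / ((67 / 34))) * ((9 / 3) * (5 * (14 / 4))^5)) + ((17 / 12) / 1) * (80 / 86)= 52785921427231 / 29870208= 1767176.23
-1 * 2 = -2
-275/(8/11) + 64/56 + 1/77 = -232213/616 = -376.97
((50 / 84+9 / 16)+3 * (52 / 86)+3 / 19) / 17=859109 / 4666704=0.18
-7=-7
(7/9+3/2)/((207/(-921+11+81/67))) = -2496449/249642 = -10.00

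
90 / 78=15 / 13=1.15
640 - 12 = 628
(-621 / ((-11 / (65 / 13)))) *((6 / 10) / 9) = 207 / 11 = 18.82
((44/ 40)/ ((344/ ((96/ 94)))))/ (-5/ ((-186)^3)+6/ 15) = 212350248/ 26009738477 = 0.01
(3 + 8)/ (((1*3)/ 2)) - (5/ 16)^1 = 7.02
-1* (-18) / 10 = 9 / 5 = 1.80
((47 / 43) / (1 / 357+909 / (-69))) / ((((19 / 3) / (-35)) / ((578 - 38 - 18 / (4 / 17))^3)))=32279173899568155 / 706855328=45665884.69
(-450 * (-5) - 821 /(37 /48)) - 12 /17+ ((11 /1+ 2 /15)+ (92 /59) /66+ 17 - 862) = 2145425852 /6123315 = 350.37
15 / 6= 5 / 2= 2.50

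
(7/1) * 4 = 28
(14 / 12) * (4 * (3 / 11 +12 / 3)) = 658 / 33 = 19.94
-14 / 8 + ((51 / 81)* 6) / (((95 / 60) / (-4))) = -2575 / 228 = -11.29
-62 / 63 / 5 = -62 / 315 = -0.20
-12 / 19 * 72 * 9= -7776 / 19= -409.26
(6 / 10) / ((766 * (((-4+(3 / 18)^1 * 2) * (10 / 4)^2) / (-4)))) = 72 / 526625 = 0.00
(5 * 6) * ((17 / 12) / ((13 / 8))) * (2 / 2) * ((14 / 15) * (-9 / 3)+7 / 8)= -50.35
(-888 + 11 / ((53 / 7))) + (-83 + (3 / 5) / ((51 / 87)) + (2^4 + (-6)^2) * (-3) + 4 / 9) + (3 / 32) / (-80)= -23334829319 / 20759040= -1124.08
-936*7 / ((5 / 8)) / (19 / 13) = -681408 / 95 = -7172.72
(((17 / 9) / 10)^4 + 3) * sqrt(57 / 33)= 196913521 * sqrt(209) / 721710000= 3.94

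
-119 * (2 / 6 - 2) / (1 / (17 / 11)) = 306.52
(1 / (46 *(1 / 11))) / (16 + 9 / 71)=781 / 52670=0.01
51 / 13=3.92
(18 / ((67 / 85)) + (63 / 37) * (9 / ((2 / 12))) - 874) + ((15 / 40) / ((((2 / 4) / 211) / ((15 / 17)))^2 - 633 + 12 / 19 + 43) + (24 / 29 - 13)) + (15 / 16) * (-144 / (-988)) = -1890748596379909990625 / 2451523128181550644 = -771.25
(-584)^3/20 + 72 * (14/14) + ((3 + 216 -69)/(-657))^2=-2388161196676/239805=-9958763.15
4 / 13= 0.31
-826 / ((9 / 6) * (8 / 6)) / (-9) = 413 / 9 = 45.89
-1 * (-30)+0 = 30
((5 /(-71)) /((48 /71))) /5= -1 /48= -0.02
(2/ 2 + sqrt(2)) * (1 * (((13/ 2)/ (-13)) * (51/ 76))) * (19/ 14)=-51 * sqrt(2)/ 112-51/ 112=-1.10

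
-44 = -44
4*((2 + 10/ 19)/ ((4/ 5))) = 12.63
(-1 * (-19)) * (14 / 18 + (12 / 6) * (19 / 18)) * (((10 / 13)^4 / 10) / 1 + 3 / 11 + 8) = 456.00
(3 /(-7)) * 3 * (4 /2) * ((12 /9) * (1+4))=-120 /7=-17.14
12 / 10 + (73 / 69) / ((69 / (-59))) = 7031 / 23805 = 0.30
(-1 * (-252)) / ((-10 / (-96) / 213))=515289.60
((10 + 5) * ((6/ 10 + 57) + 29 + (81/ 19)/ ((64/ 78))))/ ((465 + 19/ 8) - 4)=76107/ 25612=2.97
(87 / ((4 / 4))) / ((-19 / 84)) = -7308 / 19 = -384.63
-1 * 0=0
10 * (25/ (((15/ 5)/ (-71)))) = -17750/ 3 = -5916.67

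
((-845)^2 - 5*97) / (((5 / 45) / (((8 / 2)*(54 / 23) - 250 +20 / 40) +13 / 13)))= -35317019070 / 23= -1535522568.26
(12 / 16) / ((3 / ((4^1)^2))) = 4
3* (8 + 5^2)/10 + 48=579/10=57.90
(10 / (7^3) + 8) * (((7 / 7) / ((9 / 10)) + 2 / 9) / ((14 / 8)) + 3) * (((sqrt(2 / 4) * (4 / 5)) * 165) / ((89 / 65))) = 311119380 * sqrt(2) / 213689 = 2059.02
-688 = -688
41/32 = 1.28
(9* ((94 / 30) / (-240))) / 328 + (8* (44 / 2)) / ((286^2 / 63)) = 32975027 / 243900800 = 0.14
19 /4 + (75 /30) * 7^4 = 24029 /4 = 6007.25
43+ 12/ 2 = 49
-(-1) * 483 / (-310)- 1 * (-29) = 8507 / 310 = 27.44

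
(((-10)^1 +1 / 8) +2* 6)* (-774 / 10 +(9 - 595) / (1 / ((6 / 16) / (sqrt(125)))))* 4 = -6579 / 10 - 14943* sqrt(5) / 200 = -824.97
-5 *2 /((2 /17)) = -85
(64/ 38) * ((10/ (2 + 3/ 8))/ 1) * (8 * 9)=184320/ 361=510.58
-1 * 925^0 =-1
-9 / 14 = -0.64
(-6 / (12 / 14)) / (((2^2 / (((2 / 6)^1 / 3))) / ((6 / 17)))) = -7 / 102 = -0.07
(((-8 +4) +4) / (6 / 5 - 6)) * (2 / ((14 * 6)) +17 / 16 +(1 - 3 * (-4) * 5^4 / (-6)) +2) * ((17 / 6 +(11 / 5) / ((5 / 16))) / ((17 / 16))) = 0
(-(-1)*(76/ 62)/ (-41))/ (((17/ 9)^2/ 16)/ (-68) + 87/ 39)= -2560896/ 190796165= -0.01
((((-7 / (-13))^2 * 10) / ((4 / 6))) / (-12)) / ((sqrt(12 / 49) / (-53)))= 90895 * sqrt(3) / 4056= 38.82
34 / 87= 0.39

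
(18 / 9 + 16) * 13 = 234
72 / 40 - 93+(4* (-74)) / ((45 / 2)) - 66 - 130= -300.36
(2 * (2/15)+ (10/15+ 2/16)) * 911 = 115697/120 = 964.14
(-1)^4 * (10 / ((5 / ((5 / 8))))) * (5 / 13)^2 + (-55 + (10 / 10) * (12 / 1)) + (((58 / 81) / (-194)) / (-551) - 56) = -9971954441 / 100915308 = -98.82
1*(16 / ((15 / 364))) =5824 / 15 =388.27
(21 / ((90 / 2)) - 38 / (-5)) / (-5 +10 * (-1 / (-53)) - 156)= -0.05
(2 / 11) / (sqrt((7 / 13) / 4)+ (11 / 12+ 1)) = 0.08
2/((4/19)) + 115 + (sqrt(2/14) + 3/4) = sqrt(7)/7 + 501/4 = 125.63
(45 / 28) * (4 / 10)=9 / 14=0.64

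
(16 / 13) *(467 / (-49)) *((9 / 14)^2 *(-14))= 302616 / 4459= 67.87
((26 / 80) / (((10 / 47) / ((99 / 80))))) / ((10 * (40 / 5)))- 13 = -33219511 / 2560000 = -12.98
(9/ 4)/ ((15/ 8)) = 6/ 5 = 1.20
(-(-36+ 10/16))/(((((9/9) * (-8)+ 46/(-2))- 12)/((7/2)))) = -1981/688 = -2.88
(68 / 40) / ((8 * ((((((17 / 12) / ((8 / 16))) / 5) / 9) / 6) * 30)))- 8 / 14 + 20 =5629 / 280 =20.10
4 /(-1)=-4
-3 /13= -0.23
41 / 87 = 0.47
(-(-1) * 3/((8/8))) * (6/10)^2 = 27/25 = 1.08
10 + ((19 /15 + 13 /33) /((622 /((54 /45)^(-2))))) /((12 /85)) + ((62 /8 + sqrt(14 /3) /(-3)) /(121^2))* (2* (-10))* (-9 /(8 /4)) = 59370057995 /5901142896 - 10* sqrt(42) /14641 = 10.06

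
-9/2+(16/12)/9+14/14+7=197/54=3.65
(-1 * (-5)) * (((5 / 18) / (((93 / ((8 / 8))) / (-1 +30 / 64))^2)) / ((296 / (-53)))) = -382925 / 47187836928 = -0.00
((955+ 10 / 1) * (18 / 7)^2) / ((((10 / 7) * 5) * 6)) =5211 / 35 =148.89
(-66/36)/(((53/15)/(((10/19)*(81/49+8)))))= -130075/49343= -2.64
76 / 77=0.99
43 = 43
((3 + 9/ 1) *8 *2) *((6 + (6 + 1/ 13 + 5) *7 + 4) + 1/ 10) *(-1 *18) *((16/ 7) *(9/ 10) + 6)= -5551763328/ 2275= -2440335.53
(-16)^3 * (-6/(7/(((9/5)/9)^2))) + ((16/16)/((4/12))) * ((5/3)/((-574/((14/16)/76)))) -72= 597074581/8724800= 68.43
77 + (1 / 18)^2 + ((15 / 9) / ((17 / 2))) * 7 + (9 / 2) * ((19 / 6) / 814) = 351476591 / 4483512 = 78.39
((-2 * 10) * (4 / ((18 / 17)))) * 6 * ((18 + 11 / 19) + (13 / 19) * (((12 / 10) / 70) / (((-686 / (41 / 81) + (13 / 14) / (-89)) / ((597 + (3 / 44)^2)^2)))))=-16234049618976444313 / 2311192438158120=-7024.10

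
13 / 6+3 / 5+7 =293 / 30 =9.77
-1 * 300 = -300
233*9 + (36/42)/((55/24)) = 807489/385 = 2097.37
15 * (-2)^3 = -120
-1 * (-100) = 100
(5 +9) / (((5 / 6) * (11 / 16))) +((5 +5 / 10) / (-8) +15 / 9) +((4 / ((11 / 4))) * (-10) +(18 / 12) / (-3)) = 27377 / 2640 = 10.37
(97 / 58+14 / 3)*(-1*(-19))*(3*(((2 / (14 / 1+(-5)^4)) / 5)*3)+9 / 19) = 3565999 / 61770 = 57.73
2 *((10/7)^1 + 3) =62/7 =8.86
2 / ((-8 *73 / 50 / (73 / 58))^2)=625 / 26912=0.02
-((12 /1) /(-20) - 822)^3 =69578670897 /125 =556629367.18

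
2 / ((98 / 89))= 89 / 49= 1.82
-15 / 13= -1.15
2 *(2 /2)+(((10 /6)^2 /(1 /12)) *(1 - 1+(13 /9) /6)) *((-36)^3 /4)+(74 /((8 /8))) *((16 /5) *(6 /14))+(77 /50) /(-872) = -28535136699 /305200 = -93496.52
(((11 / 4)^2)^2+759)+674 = 381489 / 256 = 1490.19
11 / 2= 5.50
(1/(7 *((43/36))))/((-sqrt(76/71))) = -18 *sqrt(1349)/5719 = -0.12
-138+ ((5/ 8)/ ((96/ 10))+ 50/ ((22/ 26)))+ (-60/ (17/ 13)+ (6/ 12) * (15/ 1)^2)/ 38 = -105179111/ 1364352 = -77.09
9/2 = 4.50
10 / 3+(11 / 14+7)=467 / 42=11.12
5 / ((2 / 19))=95 / 2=47.50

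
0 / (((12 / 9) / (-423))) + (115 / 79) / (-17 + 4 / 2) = -23 / 237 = -0.10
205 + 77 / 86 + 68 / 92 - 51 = 307845 / 1978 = 155.63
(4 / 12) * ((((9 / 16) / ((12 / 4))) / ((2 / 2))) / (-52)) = -1 / 832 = -0.00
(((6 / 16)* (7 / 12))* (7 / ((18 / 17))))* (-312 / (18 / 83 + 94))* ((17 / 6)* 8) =-898807 / 8280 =-108.55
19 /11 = 1.73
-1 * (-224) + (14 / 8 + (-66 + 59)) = 875 / 4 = 218.75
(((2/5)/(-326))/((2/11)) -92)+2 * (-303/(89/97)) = -109162079/145070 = -752.48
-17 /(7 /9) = -153 /7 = -21.86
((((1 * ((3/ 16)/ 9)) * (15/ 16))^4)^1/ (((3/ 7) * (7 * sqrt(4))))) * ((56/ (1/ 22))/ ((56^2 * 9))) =6875/ 6493990551552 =0.00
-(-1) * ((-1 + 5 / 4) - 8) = -31 / 4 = -7.75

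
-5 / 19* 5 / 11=-0.12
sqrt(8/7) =2 *sqrt(14)/7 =1.07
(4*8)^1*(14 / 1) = 448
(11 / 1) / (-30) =-11 / 30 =-0.37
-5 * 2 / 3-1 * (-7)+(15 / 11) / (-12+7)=3.39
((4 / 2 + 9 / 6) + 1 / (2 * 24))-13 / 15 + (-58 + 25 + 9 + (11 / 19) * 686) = 1713703 / 4560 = 375.81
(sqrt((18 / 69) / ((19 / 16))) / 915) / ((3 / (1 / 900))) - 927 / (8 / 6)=-2781 / 4+ sqrt(2622) / 269902125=-695.25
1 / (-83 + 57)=-1 / 26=-0.04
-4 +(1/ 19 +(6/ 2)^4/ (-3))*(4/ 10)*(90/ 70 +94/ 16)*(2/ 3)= -55.46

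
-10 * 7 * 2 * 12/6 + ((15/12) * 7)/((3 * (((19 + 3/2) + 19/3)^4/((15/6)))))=-26875928290/95985463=-280.00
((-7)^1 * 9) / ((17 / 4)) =-252 / 17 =-14.82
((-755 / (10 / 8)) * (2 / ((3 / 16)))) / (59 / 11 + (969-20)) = -106304 / 15747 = -6.75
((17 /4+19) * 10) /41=465 /82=5.67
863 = 863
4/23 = 0.17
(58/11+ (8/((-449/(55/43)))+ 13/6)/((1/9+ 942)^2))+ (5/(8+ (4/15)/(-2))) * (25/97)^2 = 45049644791591065042/8476025067432457667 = 5.31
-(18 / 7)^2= -6.61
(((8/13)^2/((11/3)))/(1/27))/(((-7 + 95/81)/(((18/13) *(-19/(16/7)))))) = 5.51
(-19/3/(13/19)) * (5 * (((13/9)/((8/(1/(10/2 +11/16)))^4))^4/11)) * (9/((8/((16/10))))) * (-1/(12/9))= 0.00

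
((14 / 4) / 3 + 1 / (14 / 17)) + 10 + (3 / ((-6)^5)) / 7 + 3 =279071 / 18144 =15.38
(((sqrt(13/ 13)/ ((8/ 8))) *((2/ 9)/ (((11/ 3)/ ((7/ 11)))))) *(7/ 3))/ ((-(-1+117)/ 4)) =-98/ 31581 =-0.00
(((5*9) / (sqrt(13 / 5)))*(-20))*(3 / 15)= -180*sqrt(65) / 13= -111.63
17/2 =8.50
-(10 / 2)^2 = -25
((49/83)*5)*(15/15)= 245/83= 2.95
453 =453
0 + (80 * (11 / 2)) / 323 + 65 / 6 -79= -129467 / 1938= -66.80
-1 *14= -14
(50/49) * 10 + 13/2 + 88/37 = 69193/3626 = 19.08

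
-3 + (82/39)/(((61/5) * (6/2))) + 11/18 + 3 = 3181/4758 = 0.67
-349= -349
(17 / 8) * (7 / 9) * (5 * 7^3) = 2834.51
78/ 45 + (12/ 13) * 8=1778/ 195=9.12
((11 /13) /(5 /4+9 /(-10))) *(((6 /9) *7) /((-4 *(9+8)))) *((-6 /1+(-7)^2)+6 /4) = -4895 /663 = -7.38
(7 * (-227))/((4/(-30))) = 23835/2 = 11917.50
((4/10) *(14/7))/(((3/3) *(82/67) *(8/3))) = 0.25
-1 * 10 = -10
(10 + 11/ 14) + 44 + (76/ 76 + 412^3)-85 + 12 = 979083151/ 14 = 69934510.79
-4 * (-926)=3704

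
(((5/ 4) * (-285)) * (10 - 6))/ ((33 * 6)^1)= -475/ 66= -7.20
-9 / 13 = -0.69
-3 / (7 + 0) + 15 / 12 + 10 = 303 / 28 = 10.82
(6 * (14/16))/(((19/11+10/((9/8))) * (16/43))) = 89397/67264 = 1.33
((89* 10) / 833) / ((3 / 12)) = 3560 / 833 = 4.27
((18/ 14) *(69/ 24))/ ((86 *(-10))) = -207/ 48160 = -0.00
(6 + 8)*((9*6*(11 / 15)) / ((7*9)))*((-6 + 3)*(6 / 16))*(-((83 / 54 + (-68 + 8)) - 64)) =-1212.38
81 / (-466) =-0.17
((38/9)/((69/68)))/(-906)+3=842647/281313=3.00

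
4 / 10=2 / 5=0.40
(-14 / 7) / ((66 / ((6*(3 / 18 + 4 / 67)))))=-91 / 2211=-0.04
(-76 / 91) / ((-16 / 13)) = 19 / 28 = 0.68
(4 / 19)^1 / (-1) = -4 / 19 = -0.21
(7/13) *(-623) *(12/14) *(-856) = 3199728/13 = 246132.92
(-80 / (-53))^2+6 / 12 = 15609 / 5618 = 2.78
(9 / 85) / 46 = 9 / 3910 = 0.00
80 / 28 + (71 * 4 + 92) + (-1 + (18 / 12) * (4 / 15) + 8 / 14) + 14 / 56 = 53071 / 140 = 379.08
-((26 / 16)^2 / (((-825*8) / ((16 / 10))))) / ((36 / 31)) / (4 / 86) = 225277 / 19008000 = 0.01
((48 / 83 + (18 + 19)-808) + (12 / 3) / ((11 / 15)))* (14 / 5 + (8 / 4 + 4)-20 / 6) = -3818002 / 913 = -4181.82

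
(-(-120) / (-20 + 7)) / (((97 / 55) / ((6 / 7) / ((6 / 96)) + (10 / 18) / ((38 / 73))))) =-38925700 / 503139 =-77.37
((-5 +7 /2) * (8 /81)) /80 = -1 /540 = -0.00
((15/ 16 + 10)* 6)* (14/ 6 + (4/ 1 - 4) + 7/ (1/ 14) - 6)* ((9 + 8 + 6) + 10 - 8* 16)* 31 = -145851125/ 8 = -18231390.62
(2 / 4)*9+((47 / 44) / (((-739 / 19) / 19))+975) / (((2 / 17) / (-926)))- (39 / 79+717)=-19704554187071 / 2568764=-7670830.87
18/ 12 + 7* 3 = 45/ 2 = 22.50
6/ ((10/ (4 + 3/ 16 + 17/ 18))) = 739/ 240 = 3.08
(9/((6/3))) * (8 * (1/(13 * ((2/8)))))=11.08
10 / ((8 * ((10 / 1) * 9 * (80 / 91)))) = 91 / 5760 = 0.02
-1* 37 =-37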